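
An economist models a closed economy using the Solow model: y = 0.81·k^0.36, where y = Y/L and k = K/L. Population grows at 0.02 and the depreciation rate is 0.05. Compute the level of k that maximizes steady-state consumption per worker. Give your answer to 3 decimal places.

n + δ = 0.02 + 0.05 = 0.07.
Setting f'(k) = n+δ gives 0.36·0.81·k^(0.36−1) = 0.07, hence k_gold = (0.36·0.81/0.07)^(1/0.64) ≈ 9.2953.

k_gold ≈ 9.295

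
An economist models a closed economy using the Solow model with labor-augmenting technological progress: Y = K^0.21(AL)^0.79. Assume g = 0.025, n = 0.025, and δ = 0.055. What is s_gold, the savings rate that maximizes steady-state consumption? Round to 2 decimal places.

The effective depreciation rate is n + g + δ = 0.025 + 0.025 + 0.055 = 0.105.
At the golden rule MPK = n+g+δ, and in any Cobb-Douglas steady state s = (n+g+δ)·k/y = MPK·k/y = capital's share 0.21.

s_gold = 0.21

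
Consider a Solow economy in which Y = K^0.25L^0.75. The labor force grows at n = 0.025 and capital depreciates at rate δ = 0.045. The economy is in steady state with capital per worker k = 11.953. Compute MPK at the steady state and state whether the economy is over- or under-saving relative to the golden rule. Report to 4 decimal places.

The effective depreciation rate is n + δ = 0.025 + 0.045 = 0.07.
MPK = 0.25·k^(0.25−1) = 0.25·11.953^(-0.75) ≈ 0.0389.
MPK < 0.07, so the economy is dynamically inefficient (over-saving).

over-saving; MPK ≈ 0.0389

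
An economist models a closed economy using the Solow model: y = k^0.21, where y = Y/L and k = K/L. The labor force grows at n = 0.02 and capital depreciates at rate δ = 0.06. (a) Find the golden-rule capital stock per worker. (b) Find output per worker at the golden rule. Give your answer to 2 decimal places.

Break-even investment rate: n + δ = 0.02 + 0.06 = 0.08.
Maximizing c = f(k) − (n+δ)·k gives f'(k) = n+δ, i.e. 0.21·k^(0.21−1) = 0.08, so k_gold = (0.21/0.08)^(1/0.79) ≈ 3.3927.
y_gold = 3.3927^0.21 ≈ 1.2925.

(a) k_gold ≈ 3.39; (b) y_gold ≈ 1.29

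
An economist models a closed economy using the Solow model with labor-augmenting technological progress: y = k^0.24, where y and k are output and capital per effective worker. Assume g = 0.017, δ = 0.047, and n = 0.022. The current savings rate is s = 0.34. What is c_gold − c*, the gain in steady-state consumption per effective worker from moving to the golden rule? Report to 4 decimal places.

Δc ≈ 0.0322

Break-even investment rate: n + g + δ = 0.022 + 0.017 + 0.047 = 0.086.
Current steady state (s = 0.34): k* = (0.34/0.086)^(1/0.76) ≈ 6.1024, y* = 6.1024^0.24 ≈ 1.5435, c* = (1−0.34)·1.5435 ≈ 1.0187.
At the golden rule the marginal product of capital equals n+g+δ: 0.24·k^(0.24−1) = 0.086. Solving, k_gold = (0.24/0.086)^(1/0.76) ≈ 3.8589.
y_gold = 3.8589^0.24 ≈ 1.3828, c_gold = y_gold − 0.086·k_gold ≈ 1.0509.
Gain: Δc = 1.0509 − 1.0187 ≈ 0.0322.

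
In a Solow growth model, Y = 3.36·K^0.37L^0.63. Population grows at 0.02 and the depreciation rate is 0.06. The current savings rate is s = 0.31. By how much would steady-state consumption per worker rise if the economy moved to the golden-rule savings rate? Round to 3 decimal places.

Δc ≈ 0.136

n + δ = 0.02 + 0.06 = 0.08.
Current steady state (s = 0.31): k* = (0.31·3.36/0.08)^(1/0.63) ≈ 58.7792, y* = 3.36·58.7792^0.37 ≈ 15.1688, c* = (1−0.31)·15.1688 ≈ 10.4665.
Golden rule sets MPK = n+δ: 0.37·3.36·k^(0.37−1) = 0.08, so k_gold = (0.37·3.36/0.08)^(1/0.63) ≈ 77.8381.
y_gold = 3.36·77.8381^0.37 ≈ 16.8299, c_gold = y_gold − 0.08·k_gold ≈ 10.6028.
Gain: Δc = 10.6028 − 10.4665 ≈ 0.1363.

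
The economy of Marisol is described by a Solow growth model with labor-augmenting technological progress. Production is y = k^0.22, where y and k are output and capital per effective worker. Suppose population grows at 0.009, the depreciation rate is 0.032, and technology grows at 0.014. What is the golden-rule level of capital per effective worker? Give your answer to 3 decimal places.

k_gold ≈ 5.914

The effective depreciation rate is n + g + δ = 0.009 + 0.014 + 0.032 = 0.055.
Maximizing c = f(k) − (n+g+δ)·k gives f'(k) = n+g+δ, i.e. 0.22·k^(0.22−1) = 0.055, so k_gold = (0.22/0.055)^(1/0.78) ≈ 5.9139.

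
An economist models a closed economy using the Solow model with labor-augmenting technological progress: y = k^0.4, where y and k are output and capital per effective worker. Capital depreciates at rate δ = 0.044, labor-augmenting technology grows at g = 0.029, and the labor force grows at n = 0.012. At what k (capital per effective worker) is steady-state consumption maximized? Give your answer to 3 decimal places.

Capital per effective worker breaks even when investment replaces (n + g + δ)·k; here n + g + δ = 0.085.
Setting f'(k) = n+g+δ gives 0.4·k^(0.4−1) = 0.085, hence k_gold = (0.4/0.085)^(1/0.6) ≈ 13.2150.

k_gold ≈ 13.215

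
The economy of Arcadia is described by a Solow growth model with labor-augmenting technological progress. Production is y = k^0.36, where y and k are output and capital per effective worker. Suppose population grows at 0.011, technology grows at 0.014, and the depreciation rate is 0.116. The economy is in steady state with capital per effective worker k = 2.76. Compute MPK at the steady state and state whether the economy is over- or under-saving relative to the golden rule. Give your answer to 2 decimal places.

n + g + δ = 0.011 + 0.014 + 0.116 = 0.141.
MPK = 0.36·k^(0.36−1) = 0.36·2.76^(-0.64) ≈ 0.1880.
MPK > 0.141, so the economy is dynamically efficient (under-saving).

under-saving; MPK ≈ 0.19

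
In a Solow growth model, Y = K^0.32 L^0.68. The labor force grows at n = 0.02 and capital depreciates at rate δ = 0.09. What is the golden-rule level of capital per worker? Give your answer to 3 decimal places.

k_gold ≈ 4.808

The effective depreciation rate is n + δ = 0.02 + 0.09 = 0.11.
Golden rule sets MPK = n+δ: 0.32·k^(0.32−1) = 0.11, so k_gold = (0.32/0.11)^(1/0.68) ≈ 4.8083.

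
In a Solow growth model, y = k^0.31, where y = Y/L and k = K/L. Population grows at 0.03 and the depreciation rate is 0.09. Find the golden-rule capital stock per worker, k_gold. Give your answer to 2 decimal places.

k_gold ≈ 3.96

Capital per worker breaks even when investment replaces (n + δ)·k; here n + δ = 0.12.
Golden rule sets MPK = n+δ: 0.31·k^(0.31−1) = 0.12, so k_gold = (0.31/0.12)^(1/0.69) ≈ 3.9570.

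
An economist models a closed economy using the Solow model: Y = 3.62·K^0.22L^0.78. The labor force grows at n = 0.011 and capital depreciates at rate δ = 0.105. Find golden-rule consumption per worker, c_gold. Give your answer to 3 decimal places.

Capital per worker breaks even when investment replaces (n + δ)·k; here n + δ = 0.116.
At the golden rule the marginal product of capital equals n+δ: 0.22·3.62·k^(0.22−1) = 0.116. Solving, k_gold = (0.22·3.62/0.116)^(1/0.78) ≈ 11.8211.
y_gold = 3.62·11.8211^0.22 ≈ 6.2329.
c_gold = y_gold − (n+δ)·k_gold = 6.2329 − 0.116·11.8211 ≈ 4.8617.

c_gold ≈ 4.862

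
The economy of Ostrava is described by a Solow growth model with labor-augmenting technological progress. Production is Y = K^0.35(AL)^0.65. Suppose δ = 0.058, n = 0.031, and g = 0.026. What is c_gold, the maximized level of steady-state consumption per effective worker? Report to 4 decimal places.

Capital per effective worker breaks even when investment replaces (n + g + δ)·k; here n + g + δ = 0.115.
At the golden rule the marginal product of capital equals n+g+δ: 0.35·k^(0.35−1) = 0.115. Solving, k_gold = (0.35/0.115)^(1/0.65) ≈ 5.5417.
y_gold = 5.5417^0.35 ≈ 1.8209.
c_gold = y_gold − (n+g+δ)·k_gold = 1.8209 − 0.115·5.5417 ≈ 1.1836.

c_gold ≈ 1.1836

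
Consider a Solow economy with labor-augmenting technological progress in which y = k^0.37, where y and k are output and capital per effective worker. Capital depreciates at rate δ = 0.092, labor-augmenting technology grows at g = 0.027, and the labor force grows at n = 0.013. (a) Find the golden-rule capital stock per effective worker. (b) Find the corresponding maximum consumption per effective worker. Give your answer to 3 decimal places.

n + g + δ = 0.013 + 0.027 + 0.092 = 0.132.
Golden rule sets MPK = n+g+δ: 0.37·k^(0.37−1) = 0.132, so k_gold = (0.37/0.132)^(1/0.63) ≈ 5.1348.
y_gold = 5.1348^0.37 ≈ 1.8319; c_gold = y_gold − 0.132·k_gold ≈ 1.1541.

(a) k_gold ≈ 5.135; (b) c_gold ≈ 1.154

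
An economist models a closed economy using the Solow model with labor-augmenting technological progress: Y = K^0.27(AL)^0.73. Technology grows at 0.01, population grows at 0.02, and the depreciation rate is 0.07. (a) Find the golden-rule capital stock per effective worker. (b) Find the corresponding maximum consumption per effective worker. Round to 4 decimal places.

The effective depreciation rate is n + g + δ = 0.02 + 0.01 + 0.07 = 0.1.
Setting f'(k) = n+g+δ gives 0.27·k^(0.27−1) = 0.1, hence k_gold = (0.27/0.1)^(1/0.73) ≈ 3.8986.
y_gold = 3.8986^0.27 ≈ 1.4439; c_gold = y_gold − 0.1·k_gold ≈ 1.0541.

(a) k_gold ≈ 3.8986; (b) c_gold ≈ 1.0541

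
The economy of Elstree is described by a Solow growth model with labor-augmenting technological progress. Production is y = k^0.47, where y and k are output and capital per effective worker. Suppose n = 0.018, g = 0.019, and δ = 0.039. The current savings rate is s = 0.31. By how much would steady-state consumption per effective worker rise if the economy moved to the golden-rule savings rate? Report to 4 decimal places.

Break-even investment rate: n + g + δ = 0.018 + 0.019 + 0.039 = 0.076.
Current steady state (s = 0.31): k* = (0.31/0.076)^(1/0.53) ≈ 14.1898, y* = 14.1898^0.47 ≈ 3.4788, c* = (1−0.31)·3.4788 ≈ 2.4004.
At the golden rule the marginal product of capital equals n+g+δ: 0.47·k^(0.47−1) = 0.076. Solving, k_gold = (0.47/0.076)^(1/0.53) ≈ 31.1164.
y_gold = 31.1164^0.47 ≈ 5.0316, c_gold = y_gold − 0.076·k_gold ≈ 2.6667.
Gain: Δc = 2.6667 − 2.4004 ≈ 0.2664.

Δc ≈ 0.2664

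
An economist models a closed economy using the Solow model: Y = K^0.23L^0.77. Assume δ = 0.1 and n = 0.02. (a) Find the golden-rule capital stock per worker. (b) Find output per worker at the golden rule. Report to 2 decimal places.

(a) k_gold ≈ 2.33; (b) y_gold ≈ 1.21

Break-even investment rate: n + δ = 0.02 + 0.1 = 0.12.
Golden rule sets MPK = n+δ: 0.23·k^(0.23−1) = 0.12, so k_gold = (0.23/0.12)^(1/0.77) ≈ 2.3278.
y_gold = 2.3278^0.23 ≈ 1.2145.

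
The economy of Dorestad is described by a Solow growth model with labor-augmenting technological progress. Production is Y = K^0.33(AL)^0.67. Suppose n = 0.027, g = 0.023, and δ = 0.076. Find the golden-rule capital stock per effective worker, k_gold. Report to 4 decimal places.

k_gold ≈ 4.2082

The effective depreciation rate is n + g + δ = 0.027 + 0.023 + 0.076 = 0.126.
Golden rule sets MPK = n+g+δ: 0.33·k^(0.33−1) = 0.126, so k_gold = (0.33/0.126)^(1/0.67) ≈ 4.2082.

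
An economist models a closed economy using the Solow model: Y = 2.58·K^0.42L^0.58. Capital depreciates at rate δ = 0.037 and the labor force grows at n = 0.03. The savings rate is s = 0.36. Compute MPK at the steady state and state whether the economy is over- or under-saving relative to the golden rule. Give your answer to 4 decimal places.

under-saving; MPK ≈ 0.0782

Break-even investment rate: n + δ = 0.03 + 0.037 = 0.067.
Steady-state k*: s·A·k^0.42 = 0.067·k gives k* = (0.36·2.58/0.067)^(1/0.58) ≈ 93.0470.
MPK = 0.42·2.58·93.0470^(-0.58) ≈ 0.0782.
MPK > n+δ = 0.067, so the economy is dynamically efficient (under-saving).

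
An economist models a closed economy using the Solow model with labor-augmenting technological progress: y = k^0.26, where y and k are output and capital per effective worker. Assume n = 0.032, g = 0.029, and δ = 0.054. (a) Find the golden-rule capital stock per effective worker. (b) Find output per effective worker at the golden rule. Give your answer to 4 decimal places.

Break-even investment rate: n + g + δ = 0.032 + 0.029 + 0.054 = 0.115.
Maximizing c = f(k) − (n+g+δ)·k gives f'(k) = n+g+δ, i.e. 0.26·k^(0.26−1) = 0.115, so k_gold = (0.26/0.115)^(1/0.74) ≈ 3.0113.
y_gold = 3.0113^0.26 ≈ 1.3319.

(a) k_gold ≈ 3.0113; (b) y_gold ≈ 1.3319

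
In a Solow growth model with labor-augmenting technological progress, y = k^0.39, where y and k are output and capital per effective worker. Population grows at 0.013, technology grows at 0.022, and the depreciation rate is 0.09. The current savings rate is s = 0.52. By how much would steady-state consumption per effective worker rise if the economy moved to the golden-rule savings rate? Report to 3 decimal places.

n + g + δ = 0.013 + 0.022 + 0.09 = 0.125.
Current steady state (s = 0.52): k* = (0.52/0.125)^(1/0.61) ≈ 10.3492, y* = 10.3492^0.39 ≈ 2.4878, c* = (1−0.52)·2.4878 ≈ 1.1941.
Golden rule sets MPK = n+g+δ: 0.39·k^(0.39−1) = 0.125, so k_gold = (0.39/0.125)^(1/0.61) ≈ 6.4579.
y_gold = 6.4579^0.39 ≈ 2.0698, c_gold = y_gold − 0.125·k_gold ≈ 1.2626.
Gain: Δc = 1.2626 − 1.1941 ≈ 0.0685.

Δc ≈ 0.068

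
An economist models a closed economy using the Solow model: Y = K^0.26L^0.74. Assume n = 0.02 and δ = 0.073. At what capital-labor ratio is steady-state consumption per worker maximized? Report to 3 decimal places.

n + δ = 0.02 + 0.073 = 0.093.
Golden rule sets MPK = n+δ: 0.26·k^(0.26−1) = 0.093, so k_gold = (0.26/0.093)^(1/0.74) ≈ 4.0120.

k_gold ≈ 4.012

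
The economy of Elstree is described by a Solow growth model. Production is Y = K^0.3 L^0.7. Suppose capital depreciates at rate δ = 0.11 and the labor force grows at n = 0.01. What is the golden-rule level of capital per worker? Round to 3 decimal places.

The effective depreciation rate is n + δ = 0.01 + 0.11 = 0.12.
Maximizing c = f(k) − (n+δ)·k gives f'(k) = n+δ, i.e. 0.3·k^(0.3−1) = 0.12, so k_gold = (0.3/0.12)^(1/0.7) ≈ 3.7024.

k_gold ≈ 3.702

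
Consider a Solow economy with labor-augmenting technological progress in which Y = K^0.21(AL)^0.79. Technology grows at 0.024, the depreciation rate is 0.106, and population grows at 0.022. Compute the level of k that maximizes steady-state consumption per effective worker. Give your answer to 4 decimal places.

k_gold ≈ 1.5055

n + g + δ = 0.022 + 0.024 + 0.106 = 0.152.
At the golden rule the marginal product of capital equals n+g+δ: 0.21·k^(0.21−1) = 0.152. Solving, k_gold = (0.21/0.152)^(1/0.79) ≈ 1.5055.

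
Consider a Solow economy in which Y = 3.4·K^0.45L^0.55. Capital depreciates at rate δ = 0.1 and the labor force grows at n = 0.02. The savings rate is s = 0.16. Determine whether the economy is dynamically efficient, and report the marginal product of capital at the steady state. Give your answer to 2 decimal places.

n + δ = 0.02 + 0.1 = 0.12.
Steady-state k*: s·A·k^0.45 = 0.12·k gives k* = (0.16·3.4/0.12)^(1/0.55) ≈ 15.6130.
MPK = 0.45·3.4·15.6130^(-0.55) ≈ 0.3375.
MPK > n+δ = 0.12, so the economy is dynamically efficient (under-saving).

dynamically efficient; MPK ≈ 0.34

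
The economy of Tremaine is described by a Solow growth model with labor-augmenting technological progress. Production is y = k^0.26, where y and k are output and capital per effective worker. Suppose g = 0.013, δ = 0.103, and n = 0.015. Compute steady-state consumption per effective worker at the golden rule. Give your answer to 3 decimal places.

c_gold ≈ 0.942

Break-even investment rate: n + g + δ = 0.015 + 0.013 + 0.103 = 0.131.
Maximizing c = f(k) − (n+g+δ)·k gives f'(k) = n+g+δ, i.e. 0.26·k^(0.26−1) = 0.131, so k_gold = (0.26/0.131)^(1/0.74) ≈ 2.5252.
y_gold = 2.5252^0.26 ≈ 1.2723.
c_gold = y_gold − (n+g+δ)·k_gold = 1.2723 − 0.131·2.5252 ≈ 0.9415.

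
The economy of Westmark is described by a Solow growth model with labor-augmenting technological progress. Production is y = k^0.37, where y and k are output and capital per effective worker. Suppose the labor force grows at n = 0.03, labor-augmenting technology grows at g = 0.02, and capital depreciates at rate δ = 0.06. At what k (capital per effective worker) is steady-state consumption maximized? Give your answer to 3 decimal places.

k_gold ≈ 6.858

The effective depreciation rate is n + g + δ = 0.03 + 0.02 + 0.06 = 0.11.
Maximizing c = f(k) − (n+g+δ)·k gives f'(k) = n+g+δ, i.e. 0.37·k^(0.37−1) = 0.11, so k_gold = (0.37/0.11)^(1/0.63) ≈ 6.8581.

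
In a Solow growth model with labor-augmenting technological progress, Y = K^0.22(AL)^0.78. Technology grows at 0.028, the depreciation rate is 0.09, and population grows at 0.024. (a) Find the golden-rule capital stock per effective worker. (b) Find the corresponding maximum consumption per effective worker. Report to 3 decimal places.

Capital per effective worker breaks even when investment replaces (n + g + δ)·k; here n + g + δ = 0.142.
Setting f'(k) = n+g+δ gives 0.22·k^(0.22−1) = 0.142, hence k_gold = (0.22/0.142)^(1/0.78) ≈ 1.7529.
y_gold = 1.7529^0.22 ≈ 1.1314; c_gold = y_gold − 0.142·k_gold ≈ 0.8825.

(a) k_gold ≈ 1.753; (b) c_gold ≈ 0.883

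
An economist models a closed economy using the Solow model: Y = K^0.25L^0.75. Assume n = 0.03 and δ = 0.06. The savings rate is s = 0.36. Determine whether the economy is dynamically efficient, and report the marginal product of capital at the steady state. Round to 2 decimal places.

dynamically inefficient; MPK ≈ 0.06

n + δ = 0.03 + 0.06 = 0.09.
Steady-state k*: s·k^0.25 = 0.09·k gives k* = (0.36/0.09)^(1/0.75) ≈ 6.3496.
MPK = 0.25·6.3496^(-0.75) ≈ 0.0625.
MPK < n+δ = 0.09, so the economy is dynamically inefficient (over-saving).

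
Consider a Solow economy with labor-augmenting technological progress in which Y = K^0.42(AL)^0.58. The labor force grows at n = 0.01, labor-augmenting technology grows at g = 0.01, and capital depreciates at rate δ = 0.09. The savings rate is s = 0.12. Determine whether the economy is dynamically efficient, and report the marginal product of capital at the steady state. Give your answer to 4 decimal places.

The effective depreciation rate is n + g + δ = 0.01 + 0.01 + 0.09 = 0.11.
Steady-state k*: s·k^0.42 = 0.11·k gives k* = (0.12/0.11)^(1/0.58) ≈ 1.1619.
MPK = 0.42·1.1619^(-0.58) ≈ 0.3850.
MPK > n+g+δ = 0.11, so the economy is dynamically efficient (under-saving).

dynamically efficient; MPK ≈ 0.3850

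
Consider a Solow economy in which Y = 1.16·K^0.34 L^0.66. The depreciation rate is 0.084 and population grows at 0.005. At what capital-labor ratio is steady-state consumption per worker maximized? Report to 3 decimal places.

n + δ = 0.005 + 0.084 = 0.089.
Setting f'(k) = n+δ gives 0.34·1.16·k^(0.34−1) = 0.089, hence k_gold = (0.34·1.16/0.089)^(1/0.66) ≈ 9.5415.

k_gold ≈ 9.541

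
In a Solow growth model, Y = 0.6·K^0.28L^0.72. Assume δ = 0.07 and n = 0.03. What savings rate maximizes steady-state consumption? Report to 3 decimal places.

s_gold = 0.280

The effective depreciation rate is n + δ = 0.03 + 0.07 = 0.1.
At the golden rule MPK = n+δ, and in any Cobb-Douglas steady state s = (n+δ)·k/y = MPK·k/y = capital's share 0.28.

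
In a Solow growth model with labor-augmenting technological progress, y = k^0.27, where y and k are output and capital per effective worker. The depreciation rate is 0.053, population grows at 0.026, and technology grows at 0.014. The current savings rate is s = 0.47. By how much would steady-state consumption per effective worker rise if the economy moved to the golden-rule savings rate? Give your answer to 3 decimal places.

n + g + δ = 0.026 + 0.014 + 0.053 = 0.093.
Current steady state (s = 0.47): k* = (0.47/0.093)^(1/0.73) ≈ 9.2014, y* = 9.2014^0.27 ≈ 1.8207, c* = (1−0.47)·1.8207 ≈ 0.9650.
Setting f'(k) = n+g+δ gives 0.27·k^(0.27−1) = 0.093, hence k_gold = (0.27/0.093)^(1/0.73) ≈ 4.3061.
y_gold = 4.3061^0.27 ≈ 1.4832, c_gold = y_gold − 0.093·k_gold ≈ 1.0827.
Gain: Δc = 1.0827 − 0.9650 ≈ 0.1178.

Δc ≈ 0.118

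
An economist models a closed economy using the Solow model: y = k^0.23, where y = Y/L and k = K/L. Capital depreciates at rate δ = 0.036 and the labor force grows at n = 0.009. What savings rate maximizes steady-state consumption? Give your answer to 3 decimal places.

s_gold = 0.230

Break-even investment rate: n + δ = 0.009 + 0.036 = 0.045.
At the golden rule MPK = n+δ, and in any Cobb-Douglas steady state s = (n+δ)·k/y = MPK·k/y = capital's share 0.23.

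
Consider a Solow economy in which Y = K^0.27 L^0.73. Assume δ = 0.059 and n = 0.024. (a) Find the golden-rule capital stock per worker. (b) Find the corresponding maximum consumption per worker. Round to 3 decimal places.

(a) k_gold ≈ 5.032; (b) c_gold ≈ 1.129

n + δ = 0.024 + 0.059 = 0.083.
Setting f'(k) = n+δ gives 0.27·k^(0.27−1) = 0.083, hence k_gold = (0.27/0.083)^(1/0.73) ≈ 5.0322.
y_gold = 5.0322^0.27 ≈ 1.5469; c_gold = y_gold − 0.083·k_gold ≈ 1.1293.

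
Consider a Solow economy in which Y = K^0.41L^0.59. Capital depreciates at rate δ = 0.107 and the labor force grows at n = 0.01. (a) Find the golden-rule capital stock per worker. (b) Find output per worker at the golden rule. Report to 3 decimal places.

Break-even investment rate: n + δ = 0.01 + 0.107 = 0.117.
At the golden rule the marginal product of capital equals n+δ: 0.41·k^(0.41−1) = 0.117. Solving, k_gold = (0.41/0.117)^(1/0.59) ≈ 8.3762.
y_gold = 8.3762^0.41 ≈ 2.3903.

(a) k_gold ≈ 8.376; (b) y_gold ≈ 2.390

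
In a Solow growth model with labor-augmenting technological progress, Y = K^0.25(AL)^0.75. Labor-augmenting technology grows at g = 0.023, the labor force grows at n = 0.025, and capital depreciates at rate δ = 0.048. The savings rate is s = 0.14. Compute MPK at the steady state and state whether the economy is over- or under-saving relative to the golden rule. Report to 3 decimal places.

under-saving; MPK ≈ 0.171

The effective depreciation rate is n + g + δ = 0.025 + 0.023 + 0.048 = 0.096.
Steady-state k*: s·k^0.25 = 0.096·k gives k* = (0.14/0.096)^(1/0.75) ≈ 1.6538.
MPK = 0.25·1.6538^(-0.75) ≈ 0.1714.
MPK > n+g+δ = 0.096, so the economy is dynamically efficient (under-saving).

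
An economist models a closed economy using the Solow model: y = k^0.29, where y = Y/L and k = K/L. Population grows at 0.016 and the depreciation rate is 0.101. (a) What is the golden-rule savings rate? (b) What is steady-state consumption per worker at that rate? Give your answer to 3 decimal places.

n + δ = 0.016 + 0.101 = 0.117.
For Cobb-Douglas, s_gold equals capital's share: s_gold = 0.29.
Maximizing c = f(k) − (n+δ)·k gives f'(k) = n+δ, i.e. 0.29·k^(0.29−1) = 0.117, so k_gold = (0.29/0.117)^(1/0.71) ≈ 3.5911.
y_gold = 3.5911^0.29 ≈ 1.4488; c_gold = (1−0.29)·y_gold ≈ 1.0287.

(a) s_gold = 0.290; (b) c_gold ≈ 1.029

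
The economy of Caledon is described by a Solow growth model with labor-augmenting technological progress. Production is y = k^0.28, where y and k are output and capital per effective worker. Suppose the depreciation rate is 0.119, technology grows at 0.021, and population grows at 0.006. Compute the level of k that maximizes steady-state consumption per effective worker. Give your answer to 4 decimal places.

k_gold ≈ 2.4705

n + g + δ = 0.006 + 0.021 + 0.119 = 0.146.
Setting f'(k) = n+g+δ gives 0.28·k^(0.28−1) = 0.146, hence k_gold = (0.28/0.146)^(1/0.72) ≈ 2.4705.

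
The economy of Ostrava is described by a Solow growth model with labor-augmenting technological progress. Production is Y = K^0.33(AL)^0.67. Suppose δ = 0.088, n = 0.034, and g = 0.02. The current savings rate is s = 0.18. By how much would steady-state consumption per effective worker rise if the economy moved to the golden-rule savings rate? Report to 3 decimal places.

Δc ≈ 0.093

Break-even investment rate: n + g + δ = 0.034 + 0.02 + 0.088 = 0.142.
Current steady state (s = 0.18): k* = (0.18/0.142)^(1/0.67) ≈ 1.4246, y* = 1.4246^0.33 ≈ 1.1239, c* = (1−0.18)·1.1239 ≈ 0.9216.
Maximizing c = f(k) − (n+g+δ)·k gives f'(k) = n+g+δ, i.e. 0.33·k^(0.33−1) = 0.142, so k_gold = (0.33/0.142)^(1/0.67) ≈ 3.5205.
y_gold = 3.5205^0.33 ≈ 1.5149, c_gold = y_gold − 0.142·k_gold ≈ 1.0150.
Gain: Δc = 1.0150 − 0.9216 ≈ 0.0934.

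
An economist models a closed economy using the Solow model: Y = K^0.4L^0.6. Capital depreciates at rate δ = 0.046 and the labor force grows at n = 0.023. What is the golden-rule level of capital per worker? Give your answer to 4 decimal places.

k_gold ≈ 18.7076

Break-even investment rate: n + δ = 0.023 + 0.046 = 0.069.
Maximizing c = f(k) − (n+δ)·k gives f'(k) = n+δ, i.e. 0.4·k^(0.4−1) = 0.069, so k_gold = (0.4/0.069)^(1/0.6) ≈ 18.7076.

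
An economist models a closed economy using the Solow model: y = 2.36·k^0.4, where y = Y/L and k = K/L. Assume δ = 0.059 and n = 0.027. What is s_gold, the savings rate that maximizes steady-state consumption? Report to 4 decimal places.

s_gold = 0.4000

The effective depreciation rate is n + δ = 0.027 + 0.059 = 0.086.
At the golden rule MPK = n+δ, and in any Cobb-Douglas steady state s = (n+δ)·k/y = MPK·k/y = capital's share 0.4.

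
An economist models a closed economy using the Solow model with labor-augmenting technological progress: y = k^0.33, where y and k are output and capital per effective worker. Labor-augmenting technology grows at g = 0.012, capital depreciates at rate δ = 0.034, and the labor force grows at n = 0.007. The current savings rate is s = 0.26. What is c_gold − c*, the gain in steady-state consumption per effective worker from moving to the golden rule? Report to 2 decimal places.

Capital per effective worker breaks even when investment replaces (n + g + δ)·k; here n + g + δ = 0.053.
Current steady state (s = 0.26): k* = (0.26/0.053)^(1/0.67) ≈ 10.7372, y* = 10.7372^0.33 ≈ 2.1887, c* = (1−0.26)·2.1887 ≈ 1.6197.
Golden rule sets MPK = n+g+δ: 0.33·k^(0.33−1) = 0.053, so k_gold = (0.33/0.053)^(1/0.67) ≈ 15.3260.
y_gold = 15.3260^0.33 ≈ 2.4615, c_gold = y_gold − 0.053·k_gold ≈ 1.6492.
Gain: Δc = 1.6492 − 1.6197 ≈ 0.0295.

Δc ≈ 0.03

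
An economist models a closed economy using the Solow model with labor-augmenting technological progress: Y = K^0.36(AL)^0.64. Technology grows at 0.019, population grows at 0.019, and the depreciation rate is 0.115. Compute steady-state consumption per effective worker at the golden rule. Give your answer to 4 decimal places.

Capital per effective worker breaks even when investment replaces (n + g + δ)·k; here n + g + δ = 0.153.
Golden rule sets MPK = n+g+δ: 0.36·k^(0.36−1) = 0.153, so k_gold = (0.36/0.153)^(1/0.64) ≈ 3.8075.
y_gold = 3.8075^0.36 ≈ 1.6182.
c_gold = y_gold − (n+g+δ)·k_gold = 1.6182 − 0.153·3.8075 ≈ 1.0356.

c_gold ≈ 1.0356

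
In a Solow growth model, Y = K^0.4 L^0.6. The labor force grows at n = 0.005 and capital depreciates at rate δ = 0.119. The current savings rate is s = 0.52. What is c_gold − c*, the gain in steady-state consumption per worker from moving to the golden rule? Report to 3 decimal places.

Δc ≈ 0.062

n + δ = 0.005 + 0.119 = 0.124.
Current steady state (s = 0.52): k* = (0.52/0.124)^(1/0.6) ≈ 10.9053, y* = 10.9053^0.4 ≈ 2.6005, c* = (1−0.52)·2.6005 ≈ 1.2482.
Maximizing c = f(k) − (n+δ)·k gives f'(k) = n+δ, i.e. 0.4·k^(0.4−1) = 0.124, so k_gold = (0.4/0.124)^(1/0.6) ≈ 7.0426.
y_gold = 7.0426^0.4 ≈ 2.1832, c_gold = y_gold − 0.124·k_gold ≈ 1.3099.
Gain: Δc = 1.3099 − 1.2482 ≈ 0.0617.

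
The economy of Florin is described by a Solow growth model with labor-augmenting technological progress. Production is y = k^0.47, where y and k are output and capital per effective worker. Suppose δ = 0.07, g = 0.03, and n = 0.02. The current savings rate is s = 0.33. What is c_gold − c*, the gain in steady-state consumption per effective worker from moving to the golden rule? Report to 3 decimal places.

n + g + δ = 0.02 + 0.03 + 0.07 = 0.12.
Current steady state (s = 0.33): k* = (0.33/0.12)^(1/0.53) ≈ 6.7442, y* = 6.7442^0.47 ≈ 2.4524, c* = (1−0.33)·2.4524 ≈ 1.6431.
Setting f'(k) = n+g+δ gives 0.47·k^(0.47−1) = 0.12, hence k_gold = (0.47/0.12)^(1/0.53) ≈ 13.1435.
y_gold = 13.1435^0.47 ≈ 3.3558, c_gold = y_gold − 0.12·k_gold ≈ 1.7786.
Gain: Δc = 1.7786 − 1.6431 ≈ 0.1354.

Δc ≈ 0.135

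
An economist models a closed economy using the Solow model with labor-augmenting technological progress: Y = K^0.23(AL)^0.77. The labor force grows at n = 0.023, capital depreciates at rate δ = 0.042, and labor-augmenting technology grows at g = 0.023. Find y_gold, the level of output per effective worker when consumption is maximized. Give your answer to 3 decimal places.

Break-even investment rate: n + g + δ = 0.023 + 0.023 + 0.042 = 0.088.
Golden rule sets MPK = n+g+δ: 0.23·k^(0.23−1) = 0.088, so k_gold = (0.23/0.088)^(1/0.77) ≈ 3.4824.
Output: y_gold = k_gold^0.23 = 3.4824^0.23 ≈ 1.3324.

y_gold ≈ 1.332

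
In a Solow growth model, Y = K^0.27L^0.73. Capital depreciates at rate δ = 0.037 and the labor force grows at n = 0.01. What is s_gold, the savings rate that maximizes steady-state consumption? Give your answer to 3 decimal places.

Break-even investment rate: n + δ = 0.01 + 0.037 = 0.047.
At the golden rule MPK = n+δ, and in any Cobb-Douglas steady state s = (n+δ)·k/y = MPK·k/y = capital's share 0.27.

s_gold = 0.270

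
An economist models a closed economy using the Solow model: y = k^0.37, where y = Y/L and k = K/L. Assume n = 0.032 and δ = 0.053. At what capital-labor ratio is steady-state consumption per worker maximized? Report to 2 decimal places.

k_gold ≈ 10.33

n + δ = 0.032 + 0.053 = 0.085.
At the golden rule the marginal product of capital equals n+δ: 0.37·k^(0.37−1) = 0.085. Solving, k_gold = (0.37/0.085)^(1/0.63) ≈ 10.3262.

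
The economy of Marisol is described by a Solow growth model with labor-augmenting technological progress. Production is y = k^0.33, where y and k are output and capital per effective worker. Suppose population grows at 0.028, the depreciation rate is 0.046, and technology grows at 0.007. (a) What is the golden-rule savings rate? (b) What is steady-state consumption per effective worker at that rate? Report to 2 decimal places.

(a) s_gold = 0.33; (b) c_gold ≈ 1.34

Capital per effective worker breaks even when investment replaces (n + g + δ)·k; here n + g + δ = 0.081.
For Cobb-Douglas, s_gold equals capital's share: s_gold = 0.33.
At the golden rule the marginal product of capital equals n+g+δ: 0.33·k^(0.33−1) = 0.081. Solving, k_gold = (0.33/0.081)^(1/0.67) ≈ 8.1375.
y_gold = 8.1375^0.33 ≈ 1.9974; c_gold = (1−0.33)·y_gold ≈ 1.3382.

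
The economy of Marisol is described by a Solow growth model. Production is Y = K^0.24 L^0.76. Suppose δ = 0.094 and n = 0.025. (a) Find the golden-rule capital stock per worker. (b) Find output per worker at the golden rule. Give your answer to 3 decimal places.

(a) k_gold ≈ 2.517; (b) y_gold ≈ 1.248

n + δ = 0.025 + 0.094 = 0.119.
Maximizing c = f(k) − (n+δ)·k gives f'(k) = n+δ, i.e. 0.24·k^(0.24−1) = 0.119, so k_gold = (0.24/0.119)^(1/0.76) ≈ 2.5169.
y_gold = 2.5169^0.24 ≈ 1.2480.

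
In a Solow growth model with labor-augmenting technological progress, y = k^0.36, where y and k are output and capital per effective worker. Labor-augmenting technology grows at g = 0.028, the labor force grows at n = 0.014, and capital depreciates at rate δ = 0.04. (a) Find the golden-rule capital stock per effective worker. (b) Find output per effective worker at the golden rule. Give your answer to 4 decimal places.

(a) k_gold ≈ 10.0899; (b) y_gold ≈ 2.2983

Capital per effective worker breaks even when investment replaces (n + g + δ)·k; here n + g + δ = 0.082.
At the golden rule the marginal product of capital equals n+g+δ: 0.36·k^(0.36−1) = 0.082. Solving, k_gold = (0.36/0.082)^(1/0.64) ≈ 10.0899.
y_gold = 10.0899^0.36 ≈ 2.2983.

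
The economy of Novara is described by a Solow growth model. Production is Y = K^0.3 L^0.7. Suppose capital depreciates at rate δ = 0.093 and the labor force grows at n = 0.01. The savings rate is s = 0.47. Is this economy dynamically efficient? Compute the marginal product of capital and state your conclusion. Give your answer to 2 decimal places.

dynamically inefficient; MPK ≈ 0.07

Capital per worker breaks even when investment replaces (n + δ)·k; here n + δ = 0.103.
Steady-state k*: s·k^0.3 = 0.103·k gives k* = (0.47/0.103)^(1/0.7) ≈ 8.7458.
MPK = 0.3·8.7458^(-0.7) ≈ 0.0657.
MPK < n+δ = 0.103, so the economy is dynamically inefficient (over-saving).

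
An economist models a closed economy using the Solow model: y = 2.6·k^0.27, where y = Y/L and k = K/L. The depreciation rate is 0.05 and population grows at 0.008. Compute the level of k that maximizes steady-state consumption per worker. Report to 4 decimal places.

k_gold ≈ 30.4395

The effective depreciation rate is n + δ = 0.008 + 0.05 = 0.058.
Setting f'(k) = n+δ gives 0.27·2.6·k^(0.27−1) = 0.058, hence k_gold = (0.27·2.6/0.058)^(1/0.73) ≈ 30.4395.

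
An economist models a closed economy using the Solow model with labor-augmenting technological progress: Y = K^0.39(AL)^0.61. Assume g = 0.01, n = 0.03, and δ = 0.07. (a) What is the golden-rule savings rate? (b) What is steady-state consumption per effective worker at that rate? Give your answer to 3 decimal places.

Break-even investment rate: n + g + δ = 0.03 + 0.01 + 0.07 = 0.11.
For Cobb-Douglas, s_gold equals capital's share: s_gold = 0.39.
Maximizing c = f(k) − (n+g+δ)·k gives f'(k) = n+g+δ, i.e. 0.39·k^(0.39−1) = 0.11, so k_gold = (0.39/0.11)^(1/0.61) ≈ 7.9635.
y_gold = 7.9635^0.39 ≈ 2.2461; c_gold = (1−0.39)·y_gold ≈ 1.3701.

(a) s_gold = 0.390; (b) c_gold ≈ 1.370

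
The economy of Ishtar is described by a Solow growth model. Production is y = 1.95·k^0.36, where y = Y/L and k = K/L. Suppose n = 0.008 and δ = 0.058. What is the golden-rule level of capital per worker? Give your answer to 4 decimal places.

k_gold ≈ 40.2128

Capital per worker breaks even when investment replaces (n + δ)·k; here n + δ = 0.066.
Maximizing c = f(k) − (n+δ)·k gives f'(k) = n+δ, i.e. 0.36·1.95·k^(0.36−1) = 0.066, so k_gold = (0.36·1.95/0.066)^(1/0.64) ≈ 40.2128.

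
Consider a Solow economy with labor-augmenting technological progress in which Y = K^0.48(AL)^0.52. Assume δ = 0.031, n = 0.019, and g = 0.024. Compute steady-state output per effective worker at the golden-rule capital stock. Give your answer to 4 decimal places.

Break-even investment rate: n + g + δ = 0.019 + 0.024 + 0.031 = 0.074.
Golden rule sets MPK = n+g+δ: 0.48·k^(0.48−1) = 0.074, so k_gold = (0.48/0.074)^(1/0.52) ≈ 36.4382.
Output: y_gold = k_gold^0.48 = 36.4382^0.48 ≈ 5.6176.

y_gold ≈ 5.6176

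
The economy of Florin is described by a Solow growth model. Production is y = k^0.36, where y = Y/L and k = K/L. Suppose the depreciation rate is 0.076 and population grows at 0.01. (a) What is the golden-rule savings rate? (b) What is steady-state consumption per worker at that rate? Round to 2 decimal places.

n + δ = 0.01 + 0.076 = 0.086.
For Cobb-Douglas, s_gold equals capital's share: s_gold = 0.36.
At the golden rule the marginal product of capital equals n+δ: 0.36·k^(0.36−1) = 0.086. Solving, k_gold = (0.36/0.086)^(1/0.64) ≈ 9.3663.
y_gold = 9.3663^0.36 ≈ 2.2375; c_gold = (1−0.36)·y_gold ≈ 1.4320.

(a) s_gold = 0.36; (b) c_gold ≈ 1.43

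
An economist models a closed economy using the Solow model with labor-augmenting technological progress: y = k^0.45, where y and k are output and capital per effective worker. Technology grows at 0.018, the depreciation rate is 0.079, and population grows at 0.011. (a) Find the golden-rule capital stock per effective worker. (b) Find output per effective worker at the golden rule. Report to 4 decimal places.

(a) k_gold ≈ 13.3933; (b) y_gold ≈ 3.2144

Capital per effective worker breaks even when investment replaces (n + g + δ)·k; here n + g + δ = 0.108.
At the golden rule the marginal product of capital equals n+g+δ: 0.45·k^(0.45−1) = 0.108. Solving, k_gold = (0.45/0.108)^(1/0.55) ≈ 13.3933.
y_gold = 13.3933^0.45 ≈ 3.2144.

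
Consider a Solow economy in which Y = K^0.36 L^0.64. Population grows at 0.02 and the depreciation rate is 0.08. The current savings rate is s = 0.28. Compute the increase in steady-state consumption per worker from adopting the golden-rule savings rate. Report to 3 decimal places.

Capital per worker breaks even when investment replaces (n + δ)·k; here n + δ = 0.1.
Current steady state (s = 0.28): k* = (0.28/0.1)^(1/0.64) ≈ 4.9967, y* = 4.9967^0.36 ≈ 1.7845, c* = (1−0.28)·1.7845 ≈ 1.2849.
Golden rule sets MPK = n+δ: 0.36·k^(0.36−1) = 0.1, so k_gold = (0.36/0.1)^(1/0.64) ≈ 7.3998.
y_gold = 7.3998^0.36 ≈ 2.0555, c_gold = y_gold − 0.1·k_gold ≈ 1.3155.
Gain: Δc = 1.3155 − 1.2849 ≈ 0.0307.

Δc ≈ 0.031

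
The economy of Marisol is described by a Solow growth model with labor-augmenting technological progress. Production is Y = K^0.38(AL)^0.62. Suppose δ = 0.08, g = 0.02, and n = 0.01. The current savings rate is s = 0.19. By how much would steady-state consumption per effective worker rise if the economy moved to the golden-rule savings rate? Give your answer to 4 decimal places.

Δc ≈ 0.1932

n + g + δ = 0.01 + 0.02 + 0.08 = 0.11.
Current steady state (s = 0.19): k* = (0.19/0.11)^(1/0.62) ≈ 2.4146, y* = 2.4146^0.38 ≈ 1.3979, c* = (1−0.19)·1.3979 ≈ 1.1323.
Golden rule sets MPK = n+g+δ: 0.38·k^(0.38−1) = 0.11, so k_gold = (0.38/0.11)^(1/0.62) ≈ 7.3854.
y_gold = 7.3854^0.38 ≈ 2.1379, c_gold = y_gold − 0.11·k_gold ≈ 1.3255.
Gain: Δc = 1.3255 − 1.1323 ≈ 0.1932.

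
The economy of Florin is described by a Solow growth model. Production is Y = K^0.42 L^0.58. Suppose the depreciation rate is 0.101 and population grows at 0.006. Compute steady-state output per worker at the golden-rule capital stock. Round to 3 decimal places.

n + δ = 0.006 + 0.101 = 0.107.
At the golden rule the marginal product of capital equals n+δ: 0.42·k^(0.42−1) = 0.107. Solving, k_gold = (0.42/0.107)^(1/0.58) ≈ 10.5659.
Output: y_gold = k_gold^0.42 = 10.5659^0.42 ≈ 2.6918.

y_gold ≈ 2.692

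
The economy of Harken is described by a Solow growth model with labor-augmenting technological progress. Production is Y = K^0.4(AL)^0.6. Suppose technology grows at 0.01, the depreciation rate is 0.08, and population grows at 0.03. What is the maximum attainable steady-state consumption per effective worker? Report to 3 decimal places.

c_gold ≈ 1.339

Break-even investment rate: n + g + δ = 0.03 + 0.01 + 0.08 = 0.12.
At the golden rule the marginal product of capital equals n+g+δ: 0.4·k^(0.4−1) = 0.12. Solving, k_gold = (0.4/0.12)^(1/0.6) ≈ 7.4381.
y_gold = 7.4381^0.4 ≈ 2.2314.
c_gold = y_gold − (n+g+δ)·k_gold = 2.2314 − 0.12·7.4381 ≈ 1.3389.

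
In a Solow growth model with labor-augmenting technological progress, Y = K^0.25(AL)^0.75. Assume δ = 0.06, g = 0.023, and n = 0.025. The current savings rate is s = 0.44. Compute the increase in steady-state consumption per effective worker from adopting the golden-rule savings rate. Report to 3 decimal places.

Δc ≈ 0.098

The effective depreciation rate is n + g + δ = 0.025 + 0.023 + 0.06 = 0.108.
Current steady state (s = 0.44): k* = (0.44/0.108)^(1/0.75) ≈ 6.5069, y* = 6.5069^0.25 ≈ 1.5971, c* = (1−0.44)·1.5971 ≈ 0.8944.
Golden rule sets MPK = n+g+δ: 0.25·k^(0.25−1) = 0.108, so k_gold = (0.25/0.108)^(1/0.75) ≈ 3.0621.
y_gold = 3.0621^0.25 ≈ 1.3228, c_gold = y_gold − 0.108·k_gold ≈ 0.9921.
Gain: Δc = 0.9921 − 0.8944 ≈ 0.0977.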